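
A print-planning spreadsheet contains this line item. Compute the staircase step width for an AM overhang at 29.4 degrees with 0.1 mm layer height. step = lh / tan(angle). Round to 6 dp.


step = 0.1 / tan(29.4) = 0.177471 mm


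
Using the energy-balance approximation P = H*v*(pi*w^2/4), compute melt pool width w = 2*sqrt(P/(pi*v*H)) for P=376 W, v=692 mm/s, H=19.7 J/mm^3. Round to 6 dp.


w = 2*sqrt(376/(pi*692*19.7)) = 0.187397 mm


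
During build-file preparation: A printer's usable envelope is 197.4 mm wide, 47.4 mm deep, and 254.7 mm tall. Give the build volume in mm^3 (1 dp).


V = 197.4 * 47.4 * 254.7 = 2383166.8 mm^3


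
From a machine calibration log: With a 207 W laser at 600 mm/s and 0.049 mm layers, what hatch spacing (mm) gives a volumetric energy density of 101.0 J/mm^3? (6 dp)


h = 207 / (101.0*600*0.049) = 0.069711 mm


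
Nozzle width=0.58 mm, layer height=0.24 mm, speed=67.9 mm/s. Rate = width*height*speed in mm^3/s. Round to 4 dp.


Rate = 0.58 * 0.24 * 67.9 = 9.4517 mm^3/s


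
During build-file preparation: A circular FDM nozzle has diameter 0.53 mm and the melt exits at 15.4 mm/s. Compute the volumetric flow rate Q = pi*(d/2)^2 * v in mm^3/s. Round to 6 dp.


A = pi*(0.53/2)^2 = 0.22061834 mm^2
Q = 0.22061834 * 15.4 = 3.397522 mm^3/s


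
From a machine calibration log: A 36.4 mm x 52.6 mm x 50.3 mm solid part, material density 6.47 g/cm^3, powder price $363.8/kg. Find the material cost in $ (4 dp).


V = 36.4 * 52.6 * 50.3 = 96306.392 mm^3 = 96.306392 cm^3
Mass = 96.306392 * 6.47 / 1000 = 0.62310236 kg
Cost = 0.62310236 * 363.8 = 226.6846 $


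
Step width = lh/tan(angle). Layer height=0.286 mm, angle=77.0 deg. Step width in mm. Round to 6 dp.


step = 0.286 / tan(77.0) = 0.066028 mm


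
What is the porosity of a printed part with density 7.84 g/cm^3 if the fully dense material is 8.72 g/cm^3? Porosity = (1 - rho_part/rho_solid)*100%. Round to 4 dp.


Porosity = (1-7.84/8.72)*100 = 10.0917 %


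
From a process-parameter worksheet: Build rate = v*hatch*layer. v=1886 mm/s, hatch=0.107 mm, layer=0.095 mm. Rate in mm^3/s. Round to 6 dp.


Rate = 1886 * 0.107 * 0.095 = 19.17119 mm^3/s


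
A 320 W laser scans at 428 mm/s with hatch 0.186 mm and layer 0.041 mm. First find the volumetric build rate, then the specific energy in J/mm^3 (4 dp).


Build rate = 428 * 0.186 * 0.041 = 3.263928 mm^3/s
SE = 320 / 3.263928 = 98.0414 J/mm^3


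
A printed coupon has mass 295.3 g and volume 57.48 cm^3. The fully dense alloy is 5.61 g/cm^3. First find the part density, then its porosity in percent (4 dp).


rho_part = 295.3 / 57.48 = 5.13743911 g/cm^3
Porosity = (1 - 5.13743911/5.61)*100 = 8.4235 %


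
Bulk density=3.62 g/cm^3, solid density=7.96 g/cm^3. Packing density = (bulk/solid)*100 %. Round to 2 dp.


Packing = (3.62/7.96)*100 = 45.48 %


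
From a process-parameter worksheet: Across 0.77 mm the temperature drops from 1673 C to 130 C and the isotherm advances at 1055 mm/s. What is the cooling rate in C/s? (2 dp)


G = (1673-130)/0.77 = 2003.8961039 C/mm
CR = 2003.8961039 * 1055 = 2114110.39 C/s


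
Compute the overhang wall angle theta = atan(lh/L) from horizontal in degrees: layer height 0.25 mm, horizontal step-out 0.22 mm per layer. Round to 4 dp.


angle = atan(0.25/0.22) = 48.6522 degrees


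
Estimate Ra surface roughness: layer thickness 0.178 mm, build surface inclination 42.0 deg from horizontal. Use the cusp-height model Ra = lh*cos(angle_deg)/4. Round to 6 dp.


Ra = 0.178 * cos(42.0) / 4 = 0.03307 mm


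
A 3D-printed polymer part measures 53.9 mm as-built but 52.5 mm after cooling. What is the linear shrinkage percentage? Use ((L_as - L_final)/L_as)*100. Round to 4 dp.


Shrinkage = ((53.9-52.5)/53.9)*100 = 2.5974 %


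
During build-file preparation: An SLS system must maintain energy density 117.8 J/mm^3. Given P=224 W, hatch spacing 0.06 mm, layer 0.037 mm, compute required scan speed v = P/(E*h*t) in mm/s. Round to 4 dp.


v = 224 / (117.8*0.06*0.037) = 856.5442 mm/s


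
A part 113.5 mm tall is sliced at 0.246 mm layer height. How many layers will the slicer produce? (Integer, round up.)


Layers = ceil(113.5/0.246) = 462


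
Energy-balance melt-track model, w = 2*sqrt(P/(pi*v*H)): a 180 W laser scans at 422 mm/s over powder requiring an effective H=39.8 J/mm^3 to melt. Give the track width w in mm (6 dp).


w = 2*sqrt(180/(pi*422*39.8)) = 0.116814 mm


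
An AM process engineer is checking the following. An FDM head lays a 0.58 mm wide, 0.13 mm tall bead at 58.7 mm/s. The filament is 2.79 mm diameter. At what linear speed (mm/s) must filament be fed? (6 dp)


Q = 0.58 * 0.13 * 58.7 = 4.42598 mm^3/s
A_fil = pi*(2.79/2)^2 = 6.11361784 mm^2
v_feed = 4.42598 / 6.11361784 = 0.723954 mm/s


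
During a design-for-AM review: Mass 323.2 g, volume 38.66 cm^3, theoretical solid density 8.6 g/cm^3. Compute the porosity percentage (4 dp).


rho_part = 323.2 / 38.66 = 8.36006208 g/cm^3
Porosity = (1 - 8.36006208/8.6)*100 = 2.79 %


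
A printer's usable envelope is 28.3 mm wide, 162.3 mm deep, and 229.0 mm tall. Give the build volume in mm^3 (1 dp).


V = 28.3 * 162.3 * 229.0 = 1051817.6 mm^3


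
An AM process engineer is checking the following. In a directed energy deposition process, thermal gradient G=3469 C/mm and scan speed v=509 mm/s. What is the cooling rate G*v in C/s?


CR = 3469 * 509 = 1765721 C/s


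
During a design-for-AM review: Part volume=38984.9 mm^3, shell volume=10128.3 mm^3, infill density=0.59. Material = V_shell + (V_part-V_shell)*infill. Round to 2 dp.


V_infill = (38984.9 - 10128.3) * 0.59 = 17025.39
V_total = 10128.3 + 17025.39 = 27153.69 mm^3


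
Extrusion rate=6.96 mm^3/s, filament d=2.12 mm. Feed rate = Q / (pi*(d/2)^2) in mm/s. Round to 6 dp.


A = pi*(2.12/2)^2 = 3.529894
v = 6.96 / 3.529894 = 1.971731 mm/s


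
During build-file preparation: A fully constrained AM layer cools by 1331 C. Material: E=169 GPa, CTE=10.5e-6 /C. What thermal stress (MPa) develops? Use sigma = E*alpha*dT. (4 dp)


sigma = 169*1000 * 10.5e-6 * 1331 = 2361.8595 MPa


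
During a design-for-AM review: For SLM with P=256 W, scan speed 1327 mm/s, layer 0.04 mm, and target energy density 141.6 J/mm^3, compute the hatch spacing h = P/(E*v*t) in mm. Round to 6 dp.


h = 256 / (141.6*1327*0.04) = 0.03406 mm


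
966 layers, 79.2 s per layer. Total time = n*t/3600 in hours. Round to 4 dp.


t = 966 * 79.2 / 3600 = 21.252 hrs


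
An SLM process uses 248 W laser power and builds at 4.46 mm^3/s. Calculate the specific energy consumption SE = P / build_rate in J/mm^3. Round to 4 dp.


SE = 248 / 4.46 = 55.6054 J/mm^3


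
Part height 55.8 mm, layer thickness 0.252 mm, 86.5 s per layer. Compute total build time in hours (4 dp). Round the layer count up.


Layers = ceil(55.8/0.252) = 222
t = 222 * 86.5 / 3600 = 5.3342 hrs


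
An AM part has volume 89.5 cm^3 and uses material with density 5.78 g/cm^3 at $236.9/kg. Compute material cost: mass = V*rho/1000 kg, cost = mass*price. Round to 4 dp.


Mass = 89.5*5.78/1000 = 0.51731 kg
Cost = 0.51731 * 236.9 = 122.5507 $


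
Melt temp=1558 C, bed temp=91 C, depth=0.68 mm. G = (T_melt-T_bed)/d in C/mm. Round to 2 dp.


G = (1558-91)/0.68 = 2157.35 C/mm


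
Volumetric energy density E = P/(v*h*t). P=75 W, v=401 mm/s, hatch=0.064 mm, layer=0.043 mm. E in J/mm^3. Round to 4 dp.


E = 75 / (401*0.064*0.043) = 67.9624 J/mm^3


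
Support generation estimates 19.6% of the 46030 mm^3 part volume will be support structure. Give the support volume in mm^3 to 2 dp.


V_support = 46030 * 0.196 = 9021.88 mm^3


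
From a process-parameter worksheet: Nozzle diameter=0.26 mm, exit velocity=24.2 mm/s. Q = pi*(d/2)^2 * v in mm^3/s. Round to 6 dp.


A = pi*(0.26/2)^2 = 0.05309292 mm^2
Q = 0.05309292 * 24.2 = 1.284849 mm^3/s


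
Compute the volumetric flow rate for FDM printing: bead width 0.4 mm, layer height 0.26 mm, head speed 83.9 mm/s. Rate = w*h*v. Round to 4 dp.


Rate = 0.4 * 0.26 * 83.9 = 8.7256 mm^3/s


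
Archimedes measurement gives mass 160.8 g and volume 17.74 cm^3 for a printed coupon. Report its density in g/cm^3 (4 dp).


rho = 160.8 / 17.74 = 9.0643 g/cm^3


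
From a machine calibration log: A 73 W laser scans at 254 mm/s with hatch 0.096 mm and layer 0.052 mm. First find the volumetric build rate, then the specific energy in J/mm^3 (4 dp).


Build rate = 254 * 0.096 * 0.052 = 1.267968 mm^3/s
SE = 73 / 1.267968 = 57.5724 J/mm^3


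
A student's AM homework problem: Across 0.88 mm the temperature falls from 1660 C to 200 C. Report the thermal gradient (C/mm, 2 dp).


G = (1660-200)/0.88 = 1659.09 C/mm


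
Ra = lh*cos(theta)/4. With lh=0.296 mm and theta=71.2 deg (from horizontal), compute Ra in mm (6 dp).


Ra = 0.296 * cos(71.2) / 4 = 0.023848 mm


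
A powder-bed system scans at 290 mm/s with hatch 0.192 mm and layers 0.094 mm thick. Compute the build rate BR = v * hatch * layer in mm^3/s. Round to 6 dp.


Rate = 290 * 0.192 * 0.094 = 5.23392 mm^3/s


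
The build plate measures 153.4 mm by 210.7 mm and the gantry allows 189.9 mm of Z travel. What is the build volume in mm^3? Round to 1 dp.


V = 153.4 * 210.7 * 189.9 = 6137830.1 mm^3


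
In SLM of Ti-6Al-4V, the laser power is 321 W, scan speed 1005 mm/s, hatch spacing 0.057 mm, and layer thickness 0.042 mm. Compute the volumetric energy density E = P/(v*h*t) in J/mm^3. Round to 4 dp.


E = 321 / (1005*0.057*0.042) = 133.4181 J/mm^3


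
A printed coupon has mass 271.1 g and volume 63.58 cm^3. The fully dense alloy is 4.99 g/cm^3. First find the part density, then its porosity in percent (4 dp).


rho_part = 271.1 / 63.58 = 4.26391947 g/cm^3
Porosity = (1 - 4.26391947/4.99)*100 = 14.5507 %


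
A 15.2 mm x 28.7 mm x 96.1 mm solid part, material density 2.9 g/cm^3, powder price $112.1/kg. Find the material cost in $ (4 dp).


V = 15.2 * 28.7 * 96.1 = 41922.664 mm^3 = 41.922664 cm^3
Mass = 41.922664 * 2.9 / 1000 = 0.12157573 kg
Cost = 0.12157573 * 112.1 = 13.6286 $


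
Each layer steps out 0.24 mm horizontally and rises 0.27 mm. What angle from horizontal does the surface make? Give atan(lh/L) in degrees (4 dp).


angle = atan(0.27/0.24) = 48.3665 degrees


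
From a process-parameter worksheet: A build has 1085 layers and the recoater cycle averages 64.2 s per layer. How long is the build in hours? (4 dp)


t = 1085 * 64.2 / 3600 = 19.3492 hrs


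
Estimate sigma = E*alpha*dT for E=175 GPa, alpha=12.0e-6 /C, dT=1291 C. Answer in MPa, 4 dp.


sigma = 175*1000 * 12.0e-6 * 1291 = 2711.1 MPa


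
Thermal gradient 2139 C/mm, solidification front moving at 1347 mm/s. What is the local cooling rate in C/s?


CR = 2139 * 1347 = 2881233 C/s


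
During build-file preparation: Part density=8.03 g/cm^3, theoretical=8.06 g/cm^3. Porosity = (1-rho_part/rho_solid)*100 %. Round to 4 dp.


Porosity = (1-8.03/8.06)*100 = 0.3722 %


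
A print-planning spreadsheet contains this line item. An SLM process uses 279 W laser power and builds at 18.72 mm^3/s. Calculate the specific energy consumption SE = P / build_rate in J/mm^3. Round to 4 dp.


SE = 279 / 18.72 = 14.9038 J/mm^3


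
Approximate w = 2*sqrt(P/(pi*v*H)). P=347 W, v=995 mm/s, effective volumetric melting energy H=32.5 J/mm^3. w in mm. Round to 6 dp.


w = 2*sqrt(347/(pi*995*32.5)) = 0.116887 mm


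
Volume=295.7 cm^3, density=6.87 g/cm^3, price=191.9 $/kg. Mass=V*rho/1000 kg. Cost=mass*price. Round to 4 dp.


Mass = 295.7*6.87/1000 = 2.031459 kg
Cost = 2.031459 * 191.9 = 389.837 $


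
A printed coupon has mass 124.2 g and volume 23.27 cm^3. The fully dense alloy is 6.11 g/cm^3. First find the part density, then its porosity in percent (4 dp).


rho_part = 124.2 / 23.27 = 5.33734422 g/cm^3
Porosity = (1 - 5.33734422/6.11)*100 = 12.6458 %


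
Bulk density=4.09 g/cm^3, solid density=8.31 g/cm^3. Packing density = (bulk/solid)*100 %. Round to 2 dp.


Packing = (4.09/8.31)*100 = 49.22 %


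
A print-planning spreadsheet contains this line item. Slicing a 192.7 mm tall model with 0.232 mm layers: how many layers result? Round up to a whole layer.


Layers = ceil(192.7/0.232) = 831


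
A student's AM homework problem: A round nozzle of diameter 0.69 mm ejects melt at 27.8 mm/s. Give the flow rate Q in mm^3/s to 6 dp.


A = pi*(0.69/2)^2 = 0.37392807 mm^2
Q = 0.37392807 * 27.8 = 10.3952 mm^3/s


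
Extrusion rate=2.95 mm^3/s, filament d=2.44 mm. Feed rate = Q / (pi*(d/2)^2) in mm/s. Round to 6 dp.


A = pi*(2.44/2)^2 = 4.675947
v = 2.95 / 4.675947 = 0.630888 mm/s


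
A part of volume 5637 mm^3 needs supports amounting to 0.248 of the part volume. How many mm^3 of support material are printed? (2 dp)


V_support = 5637 * 0.248 = 1397.98 mm^3


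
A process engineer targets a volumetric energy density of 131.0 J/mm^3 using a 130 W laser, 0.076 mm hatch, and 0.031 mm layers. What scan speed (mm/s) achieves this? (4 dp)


v = 130 / (131.0*0.076*0.031) = 421.2082 mm/s


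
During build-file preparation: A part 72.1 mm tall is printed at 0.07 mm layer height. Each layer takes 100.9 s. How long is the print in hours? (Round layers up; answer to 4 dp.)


Layers = ceil(72.1/0.07) = 1030
t = 1030 * 100.9 / 3600 = 28.8686 hrs


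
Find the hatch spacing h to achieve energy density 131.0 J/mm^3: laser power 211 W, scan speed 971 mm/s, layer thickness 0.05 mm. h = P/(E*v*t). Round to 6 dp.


h = 211 / (131.0*971*0.05) = 0.033176 mm


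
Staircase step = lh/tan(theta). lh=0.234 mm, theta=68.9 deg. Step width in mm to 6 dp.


step = 0.234 / tan(68.9) = 0.090293 mm


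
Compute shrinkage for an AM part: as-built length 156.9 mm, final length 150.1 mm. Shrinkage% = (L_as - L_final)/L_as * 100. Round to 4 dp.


Shrinkage = ((156.9-150.1)/156.9)*100 = 4.334 %


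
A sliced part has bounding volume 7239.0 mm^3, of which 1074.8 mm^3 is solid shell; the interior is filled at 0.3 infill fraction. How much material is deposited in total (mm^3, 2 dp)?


V_infill = (7239.0 - 1074.8) * 0.3 = 1849.26
V_total = 1074.8 + 1849.26 = 2924.06 mm^3


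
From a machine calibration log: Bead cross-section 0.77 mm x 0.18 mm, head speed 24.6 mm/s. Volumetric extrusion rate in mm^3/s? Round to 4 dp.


Rate = 0.77 * 0.18 * 24.6 = 3.4096 mm^3/s


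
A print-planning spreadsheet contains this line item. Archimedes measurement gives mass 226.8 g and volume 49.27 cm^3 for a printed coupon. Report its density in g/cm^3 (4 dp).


rho = 226.8 / 49.27 = 4.6032 g/cm^3


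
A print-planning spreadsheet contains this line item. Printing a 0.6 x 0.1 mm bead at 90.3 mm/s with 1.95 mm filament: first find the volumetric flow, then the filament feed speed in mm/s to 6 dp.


Q = 0.6 * 0.1 * 90.3 = 5.418 mm^3/s
A_fil = pi*(1.95/2)^2 = 2.98647652 mm^2
v_feed = 5.418 / 2.98647652 = 1.814178 mm/s


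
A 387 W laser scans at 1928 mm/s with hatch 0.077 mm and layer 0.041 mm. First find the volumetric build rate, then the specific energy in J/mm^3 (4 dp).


Build rate = 1928 * 0.077 * 0.041 = 6.086696 mm^3/s
SE = 387 / 6.086696 = 63.5813 J/mm^3


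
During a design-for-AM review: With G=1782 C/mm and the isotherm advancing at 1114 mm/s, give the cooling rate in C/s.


CR = 1782 * 1114 = 1985148 C/s


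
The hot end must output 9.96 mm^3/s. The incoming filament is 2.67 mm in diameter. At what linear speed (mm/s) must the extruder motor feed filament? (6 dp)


A = pi*(2.67/2)^2 = 5.599025
v = 9.96 / 5.599025 = 1.778881 mm/s


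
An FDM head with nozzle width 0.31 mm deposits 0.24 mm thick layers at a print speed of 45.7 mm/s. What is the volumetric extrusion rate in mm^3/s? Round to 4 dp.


Rate = 0.31 * 0.24 * 45.7 = 3.4001 mm^3/s


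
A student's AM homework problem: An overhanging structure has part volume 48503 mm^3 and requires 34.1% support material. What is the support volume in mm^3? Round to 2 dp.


V_support = 48503 * 0.341 = 16539.52 mm^3


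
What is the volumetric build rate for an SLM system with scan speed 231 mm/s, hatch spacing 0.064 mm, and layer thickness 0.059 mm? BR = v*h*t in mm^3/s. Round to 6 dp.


Rate = 231 * 0.064 * 0.059 = 0.872256 mm^3/s


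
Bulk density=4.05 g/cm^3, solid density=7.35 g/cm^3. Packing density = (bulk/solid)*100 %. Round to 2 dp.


Packing = (4.05/7.35)*100 = 55.1 %


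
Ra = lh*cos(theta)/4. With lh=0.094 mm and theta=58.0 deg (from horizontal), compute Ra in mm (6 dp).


Ra = 0.094 * cos(58.0) / 4 = 0.012453 mm


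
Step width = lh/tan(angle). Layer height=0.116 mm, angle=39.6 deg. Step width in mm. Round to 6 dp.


step = 0.116 / tan(39.6) = 0.14022 mm


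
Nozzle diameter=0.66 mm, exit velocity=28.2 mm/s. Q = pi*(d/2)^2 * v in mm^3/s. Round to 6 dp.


A = pi*(0.66/2)^2 = 0.34211944 mm^2
Q = 0.34211944 * 28.2 = 9.647768 mm^3/s


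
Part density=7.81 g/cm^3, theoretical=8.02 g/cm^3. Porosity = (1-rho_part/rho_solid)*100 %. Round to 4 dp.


Porosity = (1-7.81/8.02)*100 = 2.6185 %


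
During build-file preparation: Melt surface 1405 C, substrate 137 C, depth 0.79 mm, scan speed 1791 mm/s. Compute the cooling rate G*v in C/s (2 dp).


G = (1405-137)/0.79 = 1605.06329114 C/mm
CR = 1605.06329114 * 1791 = 2874668.35 C/s


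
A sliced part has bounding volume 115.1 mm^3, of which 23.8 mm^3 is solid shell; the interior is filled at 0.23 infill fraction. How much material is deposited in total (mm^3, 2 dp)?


V_infill = (115.1 - 23.8) * 0.23 = 21.0
V_total = 23.8 + 21.0 = 44.8 mm^3


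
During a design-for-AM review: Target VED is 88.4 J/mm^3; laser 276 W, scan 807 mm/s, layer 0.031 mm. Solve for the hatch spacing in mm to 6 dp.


h = 276 / (88.4*807*0.031) = 0.124802 mm


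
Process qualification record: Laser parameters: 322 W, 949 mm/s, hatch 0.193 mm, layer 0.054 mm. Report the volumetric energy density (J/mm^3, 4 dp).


E = 322 / (949*0.193*0.054) = 32.5566 J/mm^3


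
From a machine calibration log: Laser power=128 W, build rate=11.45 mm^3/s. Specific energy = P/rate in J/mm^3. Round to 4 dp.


SE = 128 / 11.45 = 11.179 J/mm^3


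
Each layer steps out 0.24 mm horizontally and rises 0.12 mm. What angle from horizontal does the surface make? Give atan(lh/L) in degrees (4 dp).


angle = atan(0.12/0.24) = 26.5651 degrees


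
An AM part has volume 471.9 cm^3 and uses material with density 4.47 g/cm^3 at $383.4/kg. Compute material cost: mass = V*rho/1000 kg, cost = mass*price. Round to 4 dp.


Mass = 471.9*4.47/1000 = 2.109393 kg
Cost = 2.109393 * 383.4 = 808.7413 $


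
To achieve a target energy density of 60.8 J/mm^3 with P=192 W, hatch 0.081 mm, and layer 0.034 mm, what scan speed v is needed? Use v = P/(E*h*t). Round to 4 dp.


v = 192 / (60.8*0.081*0.034) = 1146.6575 mm/s


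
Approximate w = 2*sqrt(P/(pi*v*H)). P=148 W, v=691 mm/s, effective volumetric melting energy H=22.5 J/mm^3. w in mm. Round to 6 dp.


w = 2*sqrt(148/(pi*691*22.5)) = 0.110092 mm


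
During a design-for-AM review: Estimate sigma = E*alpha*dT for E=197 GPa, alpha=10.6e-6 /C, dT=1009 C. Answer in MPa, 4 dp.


sigma = 197*1000 * 10.6e-6 * 1009 = 2106.9938 MPa


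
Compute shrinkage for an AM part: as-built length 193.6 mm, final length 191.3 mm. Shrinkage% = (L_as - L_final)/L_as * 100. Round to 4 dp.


Shrinkage = ((193.6-191.3)/193.6)*100 = 1.188 %


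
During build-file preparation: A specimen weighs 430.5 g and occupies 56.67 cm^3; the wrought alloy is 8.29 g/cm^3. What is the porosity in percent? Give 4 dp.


rho_part = 430.5 / 56.67 = 7.59661196 g/cm^3
Porosity = (1 - 7.59661196/8.29)*100 = 8.3642 %


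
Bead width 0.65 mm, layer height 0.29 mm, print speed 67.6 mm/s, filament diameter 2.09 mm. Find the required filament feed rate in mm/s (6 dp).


Q = 0.65 * 0.29 * 67.6 = 12.7426 mm^3/s
A_fil = pi*(2.09/2)^2 = 3.43069772 mm^2
v_feed = 12.7426 / 3.43069772 = 3.714288 mm/s


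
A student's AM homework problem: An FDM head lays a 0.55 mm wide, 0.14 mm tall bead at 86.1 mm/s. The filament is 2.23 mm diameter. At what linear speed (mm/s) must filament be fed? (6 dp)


Q = 0.55 * 0.14 * 86.1 = 6.6297 mm^3/s
A_fil = pi*(2.23/2)^2 = 3.90570653 mm^2
v_feed = 6.6297 / 3.90570653 = 1.697439 mm/s


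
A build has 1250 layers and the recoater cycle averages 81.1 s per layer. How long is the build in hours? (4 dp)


t = 1250 * 81.1 / 3600 = 28.1597 hrs


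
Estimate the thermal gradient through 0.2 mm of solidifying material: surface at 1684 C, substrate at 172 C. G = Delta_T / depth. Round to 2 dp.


G = (1684-172)/0.2 = 7560.0 C/mm


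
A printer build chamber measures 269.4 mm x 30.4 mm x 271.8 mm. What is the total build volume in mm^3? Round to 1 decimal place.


V = 269.4 * 30.4 * 271.8 = 2225976.8 mm^3


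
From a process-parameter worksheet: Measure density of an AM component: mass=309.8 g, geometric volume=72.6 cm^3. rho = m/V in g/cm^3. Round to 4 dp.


rho = 309.8 / 72.6 = 4.2672 g/cm^3


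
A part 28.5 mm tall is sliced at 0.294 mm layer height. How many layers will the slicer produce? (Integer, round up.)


Layers = ceil(28.5/0.294) = 97


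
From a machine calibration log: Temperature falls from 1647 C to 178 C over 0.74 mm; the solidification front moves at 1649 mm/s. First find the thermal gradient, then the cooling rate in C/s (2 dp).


G = (1647-178)/0.74 = 1985.13513514 C/mm
CR = 1985.13513514 * 1649 = 3273487.84 C/s


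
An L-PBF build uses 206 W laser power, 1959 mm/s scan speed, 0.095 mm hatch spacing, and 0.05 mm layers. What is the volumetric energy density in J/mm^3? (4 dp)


E = 206 / (1959*0.095*0.05) = 22.138 J/mm^3


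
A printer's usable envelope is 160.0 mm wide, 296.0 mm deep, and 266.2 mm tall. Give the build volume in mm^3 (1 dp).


V = 160.0 * 296.0 * 266.2 = 12607232.0 mm^3


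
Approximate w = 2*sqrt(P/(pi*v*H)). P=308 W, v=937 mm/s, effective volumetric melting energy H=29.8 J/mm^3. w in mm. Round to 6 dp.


w = 2*sqrt(308/(pi*937*29.8)) = 0.118509 mm


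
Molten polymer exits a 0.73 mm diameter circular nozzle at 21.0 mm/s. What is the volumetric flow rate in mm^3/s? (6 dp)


A = pi*(0.73/2)^2 = 0.41853868 mm^2
Q = 0.41853868 * 21.0 = 8.789312 mm^3/s


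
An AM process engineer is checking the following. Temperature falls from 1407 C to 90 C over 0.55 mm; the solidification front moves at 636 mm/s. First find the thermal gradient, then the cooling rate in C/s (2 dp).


G = (1407-90)/0.55 = 2394.54545455 C/mm
CR = 2394.54545455 * 636 = 1522930.91 C/s


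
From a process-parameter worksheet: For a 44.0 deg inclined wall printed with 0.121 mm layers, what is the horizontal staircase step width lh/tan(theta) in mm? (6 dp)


step = 0.121 / tan(44.0) = 0.125299 mm


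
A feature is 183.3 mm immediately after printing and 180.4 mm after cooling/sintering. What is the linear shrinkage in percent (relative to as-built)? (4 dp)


Shrinkage = ((183.3-180.4)/183.3)*100 = 1.5821 %


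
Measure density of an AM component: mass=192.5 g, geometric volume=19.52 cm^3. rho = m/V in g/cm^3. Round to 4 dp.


rho = 192.5 / 19.52 = 9.8617 g/cm^3


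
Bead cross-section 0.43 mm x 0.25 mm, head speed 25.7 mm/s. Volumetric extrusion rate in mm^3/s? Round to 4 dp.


Rate = 0.43 * 0.25 * 25.7 = 2.7628 mm^3/s


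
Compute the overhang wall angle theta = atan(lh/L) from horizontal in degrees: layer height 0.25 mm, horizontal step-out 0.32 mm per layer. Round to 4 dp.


angle = atan(0.25/0.32) = 37.9987 degrees


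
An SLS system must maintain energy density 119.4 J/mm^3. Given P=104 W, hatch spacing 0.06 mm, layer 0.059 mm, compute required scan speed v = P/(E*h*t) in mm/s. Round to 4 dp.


v = 104 / (119.4*0.06*0.059) = 246.0513 mm/s


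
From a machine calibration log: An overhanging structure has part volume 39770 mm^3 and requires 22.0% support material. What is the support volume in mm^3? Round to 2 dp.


V_support = 39770 * 0.22 = 8749.4 mm^3


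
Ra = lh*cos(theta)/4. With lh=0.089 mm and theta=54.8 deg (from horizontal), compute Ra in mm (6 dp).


Ra = 0.089 * cos(54.8) / 4 = 0.012826 mm


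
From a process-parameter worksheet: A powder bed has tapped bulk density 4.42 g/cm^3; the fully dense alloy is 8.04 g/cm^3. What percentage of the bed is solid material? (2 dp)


Packing = (4.42/8.04)*100 = 54.98 %


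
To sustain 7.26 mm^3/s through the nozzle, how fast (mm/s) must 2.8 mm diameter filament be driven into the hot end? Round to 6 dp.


A = pi*(2.8/2)^2 = 6.157522
v = 7.26 / 6.157522 = 1.179046 mm/s


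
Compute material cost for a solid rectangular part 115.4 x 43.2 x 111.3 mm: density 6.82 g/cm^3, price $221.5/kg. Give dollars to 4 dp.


V = 115.4 * 43.2 * 111.3 = 554861.664 mm^3 = 554.861664 cm^3
Mass = 554.861664 * 6.82 / 1000 = 3.78415655 kg
Cost = 3.78415655 * 221.5 = 838.1907 $


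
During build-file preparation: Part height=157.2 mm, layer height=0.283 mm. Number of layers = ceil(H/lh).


Layers = ceil(157.2/0.283) = 556


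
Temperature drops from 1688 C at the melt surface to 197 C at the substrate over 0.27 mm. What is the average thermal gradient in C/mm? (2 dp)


G = (1688-197)/0.27 = 5522.22 C/mm


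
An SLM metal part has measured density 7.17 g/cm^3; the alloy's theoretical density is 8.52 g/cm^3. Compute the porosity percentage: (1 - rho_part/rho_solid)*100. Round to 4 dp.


Porosity = (1-7.17/8.52)*100 = 15.8451 %


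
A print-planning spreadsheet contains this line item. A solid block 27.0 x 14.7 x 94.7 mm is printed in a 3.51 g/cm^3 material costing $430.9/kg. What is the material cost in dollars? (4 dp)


V = 27.0 * 14.7 * 94.7 = 37586.43 mm^3 = 37.58643 cm^3
Mass = 37.58643 * 3.51 / 1000 = 0.13192837 kg
Cost = 0.13192837 * 430.9 = 56.8479 $


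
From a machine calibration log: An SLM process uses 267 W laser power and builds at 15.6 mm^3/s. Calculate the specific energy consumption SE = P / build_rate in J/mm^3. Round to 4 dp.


SE = 267 / 15.6 = 17.1154 J/mm^3


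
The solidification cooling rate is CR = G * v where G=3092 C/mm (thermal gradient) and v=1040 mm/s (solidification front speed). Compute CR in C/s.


CR = 3092 * 1040 = 3215680 C/s


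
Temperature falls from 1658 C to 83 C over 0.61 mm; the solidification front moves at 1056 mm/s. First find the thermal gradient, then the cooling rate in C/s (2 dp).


G = (1658-83)/0.61 = 2581.96721311 C/mm
CR = 2581.96721311 * 1056 = 2726557.38 C/s


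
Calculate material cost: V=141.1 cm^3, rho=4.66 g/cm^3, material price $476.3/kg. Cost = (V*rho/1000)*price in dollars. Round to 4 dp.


Mass = 141.1*4.66/1000 = 0.657526 kg
Cost = 0.657526 * 476.3 = 313.1796 $


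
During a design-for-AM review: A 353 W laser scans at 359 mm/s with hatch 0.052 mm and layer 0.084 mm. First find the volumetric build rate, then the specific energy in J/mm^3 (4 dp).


Build rate = 359 * 0.052 * 0.084 = 1.568112 mm^3/s
SE = 353 / 1.568112 = 225.1115 J/mm^3


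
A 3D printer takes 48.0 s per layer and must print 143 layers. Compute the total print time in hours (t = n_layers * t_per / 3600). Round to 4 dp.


t = 143 * 48.0 / 3600 = 1.9067 hrs


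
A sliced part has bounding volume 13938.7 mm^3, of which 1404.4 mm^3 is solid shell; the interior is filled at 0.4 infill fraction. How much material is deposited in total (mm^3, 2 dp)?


V_infill = (13938.7 - 1404.4) * 0.4 = 5013.72
V_total = 1404.4 + 5013.72 = 6418.12 mm^3


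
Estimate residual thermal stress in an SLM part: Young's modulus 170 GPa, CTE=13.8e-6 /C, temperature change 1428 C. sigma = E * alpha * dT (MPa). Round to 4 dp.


sigma = 170*1000 * 13.8e-6 * 1428 = 3350.088 MPa


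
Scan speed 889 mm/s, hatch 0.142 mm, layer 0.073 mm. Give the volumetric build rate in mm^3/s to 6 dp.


Rate = 889 * 0.142 * 0.073 = 9.215374 mm^3/s


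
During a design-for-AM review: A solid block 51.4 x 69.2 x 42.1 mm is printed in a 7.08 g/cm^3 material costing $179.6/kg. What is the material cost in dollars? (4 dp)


V = 51.4 * 69.2 * 42.1 = 149744.648 mm^3 = 149.744648 cm^3
Mass = 149.744648 * 7.08 / 1000 = 1.06019211 kg
Cost = 1.06019211 * 179.6 = 190.4105 $


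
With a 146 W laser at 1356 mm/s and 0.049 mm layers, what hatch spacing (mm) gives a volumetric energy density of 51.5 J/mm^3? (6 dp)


h = 146 / (51.5*1356*0.049) = 0.042667 mm


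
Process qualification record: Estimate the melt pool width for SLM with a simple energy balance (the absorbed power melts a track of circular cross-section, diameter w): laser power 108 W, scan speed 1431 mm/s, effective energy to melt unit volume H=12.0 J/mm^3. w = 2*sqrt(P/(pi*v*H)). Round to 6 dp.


w = 2*sqrt(108/(pi*1431*12.0)) = 0.089486 mm


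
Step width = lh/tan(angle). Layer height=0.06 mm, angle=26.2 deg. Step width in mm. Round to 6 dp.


step = 0.06 / tan(26.2) = 0.121936 mm


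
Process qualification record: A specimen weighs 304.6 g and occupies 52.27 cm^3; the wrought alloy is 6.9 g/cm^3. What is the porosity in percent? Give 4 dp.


rho_part = 304.6 / 52.27 = 5.82743447 g/cm^3
Porosity = (1 - 5.82743447/6.9)*100 = 15.5444 %


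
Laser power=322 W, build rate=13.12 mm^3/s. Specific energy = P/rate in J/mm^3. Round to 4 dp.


SE = 322 / 13.12 = 24.5427 J/mm^3


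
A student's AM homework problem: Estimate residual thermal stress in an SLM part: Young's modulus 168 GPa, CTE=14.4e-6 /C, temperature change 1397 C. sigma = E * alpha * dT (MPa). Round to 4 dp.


sigma = 168*1000 * 14.4e-6 * 1397 = 3379.6224 MPa


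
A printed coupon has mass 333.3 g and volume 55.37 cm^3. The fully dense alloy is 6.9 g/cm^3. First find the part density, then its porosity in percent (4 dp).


rho_part = 333.3 / 55.37 = 6.01950515 g/cm^3
Porosity = (1 - 6.01950515/6.9)*100 = 12.7608 %


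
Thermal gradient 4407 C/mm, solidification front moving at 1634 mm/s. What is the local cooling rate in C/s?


CR = 4407 * 1634 = 7201038 C/s


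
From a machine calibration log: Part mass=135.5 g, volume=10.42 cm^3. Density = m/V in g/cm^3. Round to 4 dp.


rho = 135.5 / 10.42 = 13.0038 g/cm^3


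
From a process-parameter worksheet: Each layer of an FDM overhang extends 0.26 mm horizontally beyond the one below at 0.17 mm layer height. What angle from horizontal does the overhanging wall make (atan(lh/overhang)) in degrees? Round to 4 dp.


angle = atan(0.17/0.26) = 33.1785 degrees


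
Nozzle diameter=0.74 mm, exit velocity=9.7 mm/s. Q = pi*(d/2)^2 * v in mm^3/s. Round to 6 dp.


A = pi*(0.74/2)^2 = 0.43008403 mm^2
Q = 0.43008403 * 9.7 = 4.171815 mm^3/s


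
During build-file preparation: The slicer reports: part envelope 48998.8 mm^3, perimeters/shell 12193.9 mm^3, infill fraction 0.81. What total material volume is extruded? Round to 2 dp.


V_infill = (48998.8 - 12193.9) * 0.81 = 29811.97
V_total = 12193.9 + 29811.97 = 42005.87 mm^3


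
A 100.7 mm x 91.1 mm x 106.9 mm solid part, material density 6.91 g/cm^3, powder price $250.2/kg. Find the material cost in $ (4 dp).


V = 100.7 * 91.1 * 106.9 = 980676.013 mm^3 = 980.676013 cm^3
Mass = 980.676013 * 6.91 / 1000 = 6.77647125 kg
Cost = 6.77647125 * 250.2 = 1695.4731 $


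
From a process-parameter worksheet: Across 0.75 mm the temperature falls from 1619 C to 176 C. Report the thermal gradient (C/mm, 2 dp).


G = (1619-176)/0.75 = 1924.0 C/mm


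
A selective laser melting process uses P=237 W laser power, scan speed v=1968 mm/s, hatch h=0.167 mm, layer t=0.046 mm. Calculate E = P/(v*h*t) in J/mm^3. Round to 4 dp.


E = 237 / (1968*0.167*0.046) = 15.6765 J/mm^3


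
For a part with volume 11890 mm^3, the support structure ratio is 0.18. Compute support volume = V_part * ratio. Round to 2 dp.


V_support = 11890 * 0.18 = 2140.2 mm^3


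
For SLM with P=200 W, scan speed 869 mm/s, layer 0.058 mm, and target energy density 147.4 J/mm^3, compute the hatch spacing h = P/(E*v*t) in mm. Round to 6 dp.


h = 200 / (147.4*869*0.058) = 0.026921 mm


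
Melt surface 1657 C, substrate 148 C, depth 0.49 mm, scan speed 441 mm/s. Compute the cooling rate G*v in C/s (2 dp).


G = (1657-148)/0.49 = 3079.59183673 C/mm
CR = 3079.59183673 * 441 = 1358100.0 C/s


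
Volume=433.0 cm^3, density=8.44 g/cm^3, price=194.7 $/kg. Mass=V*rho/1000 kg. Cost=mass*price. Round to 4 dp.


Mass = 433.0*8.44/1000 = 3.65452 kg
Cost = 3.65452 * 194.7 = 711.535 $


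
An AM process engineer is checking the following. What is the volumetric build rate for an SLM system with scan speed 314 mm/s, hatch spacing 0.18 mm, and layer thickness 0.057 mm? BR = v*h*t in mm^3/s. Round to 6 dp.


Rate = 314 * 0.18 * 0.057 = 3.22164 mm^3/s


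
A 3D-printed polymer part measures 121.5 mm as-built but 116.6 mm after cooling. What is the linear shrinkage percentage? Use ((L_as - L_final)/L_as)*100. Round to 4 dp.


Shrinkage = ((121.5-116.6)/121.5)*100 = 4.0329 %


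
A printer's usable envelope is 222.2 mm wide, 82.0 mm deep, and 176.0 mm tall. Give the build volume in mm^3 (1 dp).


V = 222.2 * 82.0 * 176.0 = 3206790.4 mm^3


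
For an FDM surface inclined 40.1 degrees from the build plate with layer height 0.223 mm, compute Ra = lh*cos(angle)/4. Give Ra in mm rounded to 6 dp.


Ra = 0.223 * cos(40.1) / 4 = 0.042644 mm


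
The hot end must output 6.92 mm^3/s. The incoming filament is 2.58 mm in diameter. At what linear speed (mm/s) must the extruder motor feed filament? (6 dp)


A = pi*(2.58/2)^2 = 5.227924
v = 6.92 / 5.227924 = 1.323661 mm/s


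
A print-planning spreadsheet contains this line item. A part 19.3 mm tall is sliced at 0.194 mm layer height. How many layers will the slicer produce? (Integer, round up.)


Layers = ceil(19.3/0.194) = 100


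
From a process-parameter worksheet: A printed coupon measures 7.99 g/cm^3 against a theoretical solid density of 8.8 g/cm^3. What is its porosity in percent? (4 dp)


Porosity = (1-7.99/8.8)*100 = 9.2045 %


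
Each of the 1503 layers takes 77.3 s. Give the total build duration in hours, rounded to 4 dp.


t = 1503 * 77.3 / 3600 = 32.2728 hrs


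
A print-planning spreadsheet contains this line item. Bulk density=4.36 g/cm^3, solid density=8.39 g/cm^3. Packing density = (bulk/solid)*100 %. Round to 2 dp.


Packing = (4.36/8.39)*100 = 51.97 %


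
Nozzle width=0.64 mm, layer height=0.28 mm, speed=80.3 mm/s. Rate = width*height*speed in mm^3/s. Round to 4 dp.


Rate = 0.64 * 0.28 * 80.3 = 14.3898 mm^3/s


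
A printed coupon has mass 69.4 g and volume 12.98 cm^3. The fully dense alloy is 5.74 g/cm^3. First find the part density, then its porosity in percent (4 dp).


rho_part = 69.4 / 12.98 = 5.34668721 g/cm^3
Porosity = (1 - 5.34668721/5.74)*100 = 6.8521 %


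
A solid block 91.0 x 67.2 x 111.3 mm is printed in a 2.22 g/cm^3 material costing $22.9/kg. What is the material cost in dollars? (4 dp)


V = 91.0 * 67.2 * 111.3 = 680621.76 mm^3 = 680.62176 cm^3
Mass = 680.62176 * 2.22 / 1000 = 1.51098031 kg
Cost = 1.51098031 * 22.9 = 34.6014 $


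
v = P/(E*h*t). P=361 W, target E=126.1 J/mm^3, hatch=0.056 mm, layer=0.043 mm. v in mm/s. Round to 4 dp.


v = 361 / (126.1*0.056*0.043) = 1188.8735 mm/s


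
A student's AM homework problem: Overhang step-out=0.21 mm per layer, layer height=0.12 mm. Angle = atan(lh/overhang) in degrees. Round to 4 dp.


angle = atan(0.12/0.21) = 29.7449 degrees


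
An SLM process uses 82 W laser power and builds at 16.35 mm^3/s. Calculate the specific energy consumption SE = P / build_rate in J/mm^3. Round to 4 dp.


SE = 82 / 16.35 = 5.0153 J/mm^3


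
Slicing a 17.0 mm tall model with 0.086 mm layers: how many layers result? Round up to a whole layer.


Layers = ceil(17.0/0.086) = 198


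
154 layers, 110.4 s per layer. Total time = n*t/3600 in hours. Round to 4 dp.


t = 154 * 110.4 / 3600 = 4.7227 hrs


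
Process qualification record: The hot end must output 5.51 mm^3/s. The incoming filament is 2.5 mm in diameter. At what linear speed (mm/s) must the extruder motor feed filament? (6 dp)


A = pi*(2.5/2)^2 = 4.908739
v = 5.51 / 4.908739 = 1.122488 mm/s


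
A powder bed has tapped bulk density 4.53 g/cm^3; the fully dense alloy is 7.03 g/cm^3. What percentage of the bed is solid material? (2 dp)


Packing = (4.53/7.03)*100 = 64.44 %


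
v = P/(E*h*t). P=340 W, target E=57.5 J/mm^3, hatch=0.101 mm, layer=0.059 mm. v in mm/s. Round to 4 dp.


v = 340 / (57.5*0.101*0.059) = 992.2879 mm/s


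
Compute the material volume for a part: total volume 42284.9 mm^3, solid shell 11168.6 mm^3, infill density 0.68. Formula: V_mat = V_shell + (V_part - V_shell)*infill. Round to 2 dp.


V_infill = (42284.9 - 11168.6) * 0.68 = 21159.08
V_total = 11168.6 + 21159.08 = 32327.68 mm^3


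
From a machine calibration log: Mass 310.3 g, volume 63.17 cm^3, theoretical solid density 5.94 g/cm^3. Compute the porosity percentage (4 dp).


rho_part = 310.3 / 63.17 = 4.91214184 g/cm^3
Porosity = (1 - 4.91214184/5.94)*100 = 17.304 %


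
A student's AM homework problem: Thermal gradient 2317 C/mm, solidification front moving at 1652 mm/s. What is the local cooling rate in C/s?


CR = 2317 * 1652 = 3827684 C/s


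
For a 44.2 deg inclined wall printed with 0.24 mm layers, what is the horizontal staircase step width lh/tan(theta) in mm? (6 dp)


step = 0.24 / tan(44.2) = 0.246797 mm


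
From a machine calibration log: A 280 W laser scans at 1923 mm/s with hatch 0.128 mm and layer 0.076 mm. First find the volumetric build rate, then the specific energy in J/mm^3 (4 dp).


Build rate = 1923 * 0.128 * 0.076 = 18.706944 mm^3/s
SE = 280 / 18.706944 = 14.9677 J/mm^3


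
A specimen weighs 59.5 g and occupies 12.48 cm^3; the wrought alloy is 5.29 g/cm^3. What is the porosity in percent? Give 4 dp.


rho_part = 59.5 / 12.48 = 4.76762821 g/cm^3
Porosity = (1 - 4.76762821/5.29)*100 = 9.8747 %


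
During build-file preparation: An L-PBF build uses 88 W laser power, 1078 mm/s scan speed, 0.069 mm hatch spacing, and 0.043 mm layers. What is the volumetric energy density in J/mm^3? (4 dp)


E = 88 / (1078*0.069*0.043) = 27.5135 J/mm^3


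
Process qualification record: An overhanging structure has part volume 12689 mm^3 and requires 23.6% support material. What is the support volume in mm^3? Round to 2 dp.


V_support = 12689 * 0.236 = 2994.6 mm^3


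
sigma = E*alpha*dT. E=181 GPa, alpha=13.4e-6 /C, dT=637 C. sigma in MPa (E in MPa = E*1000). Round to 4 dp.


sigma = 181*1000 * 13.4e-6 * 637 = 1544.9798 MPa


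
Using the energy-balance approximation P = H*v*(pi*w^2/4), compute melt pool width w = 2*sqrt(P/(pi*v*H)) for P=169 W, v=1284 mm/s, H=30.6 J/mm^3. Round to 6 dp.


w = 2*sqrt(169/(pi*1284*30.6)) = 0.074004 mm


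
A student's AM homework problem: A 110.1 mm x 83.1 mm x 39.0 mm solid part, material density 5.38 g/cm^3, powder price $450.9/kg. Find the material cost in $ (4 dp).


V = 110.1 * 83.1 * 39.0 = 356823.09 mm^3 = 356.82309 cm^3
Mass = 356.82309 * 5.38 / 1000 = 1.91970822 kg
Cost = 1.91970822 * 450.9 = 865.5964 $


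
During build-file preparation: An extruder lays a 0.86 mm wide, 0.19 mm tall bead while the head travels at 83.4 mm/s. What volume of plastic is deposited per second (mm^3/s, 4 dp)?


Rate = 0.86 * 0.19 * 83.4 = 13.6276 mm^3/s


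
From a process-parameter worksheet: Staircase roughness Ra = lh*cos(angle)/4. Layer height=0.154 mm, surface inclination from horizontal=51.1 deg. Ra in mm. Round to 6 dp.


Ra = 0.154 * cos(51.1) / 4 = 0.024177 mm


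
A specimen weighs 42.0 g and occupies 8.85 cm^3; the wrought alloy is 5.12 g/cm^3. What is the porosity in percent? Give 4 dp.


rho_part = 42.0 / 8.85 = 4.74576271 g/cm^3
Porosity = (1 - 4.74576271/5.12)*100 = 7.3093 %
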